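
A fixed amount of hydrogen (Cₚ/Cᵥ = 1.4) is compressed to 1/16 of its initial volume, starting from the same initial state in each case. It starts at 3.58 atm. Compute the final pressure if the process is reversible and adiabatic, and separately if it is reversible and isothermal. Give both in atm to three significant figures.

Isothermal: P₂ = P₁(V₁/V₂) = 3.58×16 = 57.28 atm.
Adiabatic: P₂ = P₁(V₁/V₂)^γ = 3.58×16^(1.4) = 173.6 atm.

adiabatic: 174 atm; isothermal: 57.3 atm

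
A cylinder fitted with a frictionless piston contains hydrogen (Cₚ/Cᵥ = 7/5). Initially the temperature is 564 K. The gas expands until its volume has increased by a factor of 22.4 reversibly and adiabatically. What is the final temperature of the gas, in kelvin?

T₂ ≈ 163 K

For a reversible adiabat TV^(γ−1) is constant, so T₂ = T₁ (V₁/V₂)^(γ−1).
T₂ = 564 × (1/22.4)^(2/5) = 162.6 K.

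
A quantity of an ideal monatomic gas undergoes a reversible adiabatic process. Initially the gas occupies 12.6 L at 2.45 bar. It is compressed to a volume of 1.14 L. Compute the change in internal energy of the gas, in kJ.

γ = 5/3 for a monatomic ideal gas.
P₂ = P₁(V₁/V₂)^γ = 2.45×(12.6/1.14)^(5/3) = 134.4 bar.
For a reversible adiabat, W_by_gas = (P₁V₁ − P₂V₂)/(γ−1).
W_by = (245000×0.0126 − 1.344×10^7×0.00114) / (2/3) = -18350 J.
Q = 0 ⇒ ΔU = −W_by = 18350 J.

ΔU ≈ 18.3 kJ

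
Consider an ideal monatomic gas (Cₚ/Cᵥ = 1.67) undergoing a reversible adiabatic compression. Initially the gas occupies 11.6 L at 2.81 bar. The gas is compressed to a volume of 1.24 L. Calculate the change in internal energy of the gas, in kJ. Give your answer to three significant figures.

P₂ = P₁(V₁/V₂)^γ = 2.81×(11.6/1.24)^(1.67) = 117.6 bar.
For a reversible adiabat, W_by_gas = (P₁V₁ − P₂V₂)/(γ−1).
W_by = (281000×0.0116 − 1.176×10^7×0.00124) / (0.67) = -16900 J.
Q = 0 ⇒ ΔU = −W_by = 16900 J.

ΔU ≈ 16.9 kJ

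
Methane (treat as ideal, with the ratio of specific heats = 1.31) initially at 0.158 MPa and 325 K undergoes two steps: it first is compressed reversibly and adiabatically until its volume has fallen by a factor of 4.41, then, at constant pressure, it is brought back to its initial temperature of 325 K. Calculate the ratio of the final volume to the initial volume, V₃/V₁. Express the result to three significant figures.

Adiabatic step: V₂/V₁ = 0.2268; T₂ = T₁·4.41^(0.31) = 514.8 K.
Isobaric step: V₃/V₂ = T₃/T₂ = 325/514.8.
V₃/V₁ = (V₂/V₁)(V₃/V₂) = 0.2268 × (325/514.8) = 0.1431.

V₃/V₁ ≈ 0.143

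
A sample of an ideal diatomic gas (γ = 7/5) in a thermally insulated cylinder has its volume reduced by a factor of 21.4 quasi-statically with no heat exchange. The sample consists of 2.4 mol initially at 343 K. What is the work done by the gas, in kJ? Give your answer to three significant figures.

W ≈ -41.2 kJ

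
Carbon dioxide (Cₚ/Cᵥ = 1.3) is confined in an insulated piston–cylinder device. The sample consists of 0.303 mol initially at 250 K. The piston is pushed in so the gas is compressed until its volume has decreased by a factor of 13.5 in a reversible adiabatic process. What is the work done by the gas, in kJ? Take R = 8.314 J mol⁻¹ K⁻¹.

For a reversible adiabat TV^(γ−1) is constant, so T₂ = T₁ (V₁/V₂)^(γ−1).
T₂ = 250 × 13.5^(0.3) = 545.8 K.
Q = 0, so ΔU = W_on_gas = nCᵥΔT with Cᵥ = R/(γ−1) = 27.71 J/(mol·K).
ΔU = 0.303 × 27.71 × (545.8 − 250) = 2484 J.
Work done by the gas = −ΔU = -2484 J.

W ≈ -2.48 kJ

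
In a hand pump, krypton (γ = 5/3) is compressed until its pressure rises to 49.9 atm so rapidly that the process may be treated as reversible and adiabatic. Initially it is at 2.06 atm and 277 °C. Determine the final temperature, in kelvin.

Adiabatic: T₂/T₁ = (P₂/P₁)^((γ−1)/γ).
T₁ = 277 °C = 550.1 K.
T₂ = 550.1 × (49.9/2.06)^(2/5) = 1969 K.

T₂ ≈ 1970 K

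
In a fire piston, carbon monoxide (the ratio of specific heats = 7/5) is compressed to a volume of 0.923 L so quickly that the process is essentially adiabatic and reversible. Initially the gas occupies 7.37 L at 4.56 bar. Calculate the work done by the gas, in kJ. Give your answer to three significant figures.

P₂ = P₁(V₁/V₂)^γ = 4.56×(7.37/0.923)^(7/5) = 83.59 bar.
For a reversible adiabat, W_by_gas = (P₁V₁ − P₂V₂)/(γ−1).
W_by = (456000×0.00737 − 8.359×10^6×0.000923) / (2/5) = -10890 J.

W ≈ -10.9 kJ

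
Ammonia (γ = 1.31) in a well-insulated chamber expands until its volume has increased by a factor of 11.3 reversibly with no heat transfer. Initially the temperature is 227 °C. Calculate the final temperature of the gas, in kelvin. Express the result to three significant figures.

T₂ ≈ 236 K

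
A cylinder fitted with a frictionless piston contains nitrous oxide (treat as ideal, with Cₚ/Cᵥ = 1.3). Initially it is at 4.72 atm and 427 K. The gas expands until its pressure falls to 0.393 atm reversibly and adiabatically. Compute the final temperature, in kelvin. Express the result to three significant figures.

T₂ ≈ 241 K

Adiabatic: T₂/T₁ = (P₂/P₁)^((γ−1)/γ).
T₂ = 427 × (0.393/4.72)^(0.231) = 240.6 K.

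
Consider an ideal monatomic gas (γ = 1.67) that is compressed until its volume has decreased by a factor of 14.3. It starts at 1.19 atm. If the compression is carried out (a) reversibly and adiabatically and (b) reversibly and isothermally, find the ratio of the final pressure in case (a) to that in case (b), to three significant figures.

P_adiabatic / P_isothermal ≈ 5.94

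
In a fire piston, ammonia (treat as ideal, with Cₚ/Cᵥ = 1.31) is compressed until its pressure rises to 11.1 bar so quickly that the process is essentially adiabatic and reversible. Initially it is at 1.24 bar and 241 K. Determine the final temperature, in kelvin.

T₂ ≈ 405 K

Adiabatic: T₂/T₁ = (P₂/P₁)^((γ−1)/γ).
T₂ = 241 × (11.1/1.24)^(0.237) = 404.8 K.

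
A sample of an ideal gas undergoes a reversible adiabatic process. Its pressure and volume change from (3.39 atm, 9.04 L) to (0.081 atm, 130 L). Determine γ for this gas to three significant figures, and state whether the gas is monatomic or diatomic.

γ ≈ 1.40; diatomic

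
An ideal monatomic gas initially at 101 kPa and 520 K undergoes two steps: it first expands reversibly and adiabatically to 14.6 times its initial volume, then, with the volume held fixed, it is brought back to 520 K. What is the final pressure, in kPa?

For a monatomic ideal gas γ = 5/3.
Adiabatic step (PV^γ = const): P₂ = 101×(1/14.6)^(5/3) = 1.158 kPa; T₂ = 520×(1/14.6)^(2/3) = 87.05 K.
Isochoric: P₃ = P₂(T₃/T₂) = 1.158 × (520/87.05) = 6.918 kPa.

P₃ ≈ 6.92 kPa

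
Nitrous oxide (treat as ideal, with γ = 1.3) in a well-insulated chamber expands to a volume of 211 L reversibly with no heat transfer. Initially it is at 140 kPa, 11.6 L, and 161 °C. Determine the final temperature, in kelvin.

Adiabatic: T₁V₁^(γ−1) = T₂V₂^(γ−1) ⇒ T₂ = T₁ (V₁/V₂)^(γ−1).
T₁ = 161 °C = 434.1 K.
T₂ = 434.1 × (11.6/211)^(0.3) = 181.8 K.

T₂ ≈ 182 K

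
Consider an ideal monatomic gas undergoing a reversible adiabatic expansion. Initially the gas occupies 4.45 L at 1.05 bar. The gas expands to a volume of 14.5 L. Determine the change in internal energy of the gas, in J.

γ = 5/3 for a monatomic ideal gas.
P₂ = P₁(V₁/V₂)^γ = 1.05×(4.45/14.5)^(5/3) = 0.1466 bar.
For a reversible adiabat, W_by_gas = (P₁V₁ − P₂V₂)/(γ−1).
W_by = (105000×0.00445 − 14660×0.0145) / (2/3) = 382 J.
Q = 0 ⇒ ΔU = −W_by = -382 J.

ΔU ≈ -382 J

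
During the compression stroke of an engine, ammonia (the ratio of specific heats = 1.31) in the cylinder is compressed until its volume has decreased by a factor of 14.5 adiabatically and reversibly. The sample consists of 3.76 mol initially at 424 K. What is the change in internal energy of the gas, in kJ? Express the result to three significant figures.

For a reversible adiabat TV^(γ−1) is constant, so T₂ = T₁ (V₁/V₂)^(γ−1).
T₂ = 424 × 14.5^(0.31) = 971.4 K.
Q = 0, so ΔU = W_on_gas = nCᵥΔT with Cᵥ = R/(γ−1) = 26.82 J/(mol·K).
ΔU = 3.76 × 26.82 × (971.4 − 424) = 55200 J.

ΔU ≈ 55.2 kJ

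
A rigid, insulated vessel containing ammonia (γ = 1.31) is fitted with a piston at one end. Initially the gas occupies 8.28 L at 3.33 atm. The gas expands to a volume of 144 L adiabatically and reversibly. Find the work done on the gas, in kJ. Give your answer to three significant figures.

W ≈ -5.29 kJ

P₂ = P₁(V₁/V₂)^γ = 3.33×(8.28/144)^(1.31) = 0.079 atm.
For a reversible adiabat, W_by_gas = (P₁V₁ − P₂V₂)/(γ−1).
W_by = (337400×0.00828 − 8004×0.144) / (0.31) = 5294 J.
W_on_gas = −W_by = -5294 J.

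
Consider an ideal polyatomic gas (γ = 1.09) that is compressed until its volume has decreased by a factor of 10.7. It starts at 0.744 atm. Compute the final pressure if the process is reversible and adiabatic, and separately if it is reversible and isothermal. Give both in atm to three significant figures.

adiabatic: 9.85 atm; isothermal: 7.96 atm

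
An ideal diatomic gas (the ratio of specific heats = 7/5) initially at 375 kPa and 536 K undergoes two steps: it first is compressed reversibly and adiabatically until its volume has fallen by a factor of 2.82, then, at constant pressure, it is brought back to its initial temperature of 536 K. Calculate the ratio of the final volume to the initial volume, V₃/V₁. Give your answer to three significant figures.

Adiabatic step: V₂/V₁ = 0.3546; T₂ = T₁·2.82^(2/5) = 811.5 K.
Isobaric step: V₃/V₂ = T₃/T₂ = 536/811.5.
V₃/V₁ = (V₂/V₁)(V₃/V₂) = 0.3546 × (536/811.5) = 0.2342.

V₃/V₁ ≈ 0.234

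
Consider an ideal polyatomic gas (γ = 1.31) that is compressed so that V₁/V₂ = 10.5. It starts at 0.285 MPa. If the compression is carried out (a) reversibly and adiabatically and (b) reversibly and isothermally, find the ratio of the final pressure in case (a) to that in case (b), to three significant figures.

Isothermal: P_b = P₁(V₁/V₂) = 0.285×10.5.
Adiabatic: P_a = P₁(V₁/V₂)^γ = 0.285×10.5^(1.31).
P_a/P_b = (V₁/V₂)^(γ−1) = 10.5^(0.31) = 2.073.

P_adiabatic / P_isothermal ≈ 2.07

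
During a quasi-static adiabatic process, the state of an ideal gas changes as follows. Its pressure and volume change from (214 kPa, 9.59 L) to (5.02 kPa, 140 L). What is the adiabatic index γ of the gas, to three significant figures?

γ ≈ 1.40

PV^γ = const ⇒ γ = ln(P₂/P₁) / ln(V₁/V₂).
γ = ln(5.02/214) / ln(9.59/140) = 1.4.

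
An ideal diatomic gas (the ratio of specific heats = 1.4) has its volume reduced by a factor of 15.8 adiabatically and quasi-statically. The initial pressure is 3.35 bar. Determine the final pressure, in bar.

P₂ ≈ 160 bar

Adiabatic: P₁V₁^γ = P₂V₂^γ ⇒ P₂ = P₁ (V₁/V₂)^γ.
P₂ = 3.35 × 15.8^(1.4) = 159.6 bar.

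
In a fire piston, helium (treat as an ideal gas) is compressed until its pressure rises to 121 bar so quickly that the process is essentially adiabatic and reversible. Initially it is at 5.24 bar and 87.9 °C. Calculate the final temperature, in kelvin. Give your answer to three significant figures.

T₂ ≈ 1270 K

Adiabatic: T₂/T₁ = (P₂/P₁)^((γ−1)/γ).
For a monatomic ideal gas γ = 5/3, so (γ−1)/γ = 2/5.
T₁ = 87.9 °C = 361 K.
T₂ = 361 × (121/5.24)^(2/5) = 1268 K.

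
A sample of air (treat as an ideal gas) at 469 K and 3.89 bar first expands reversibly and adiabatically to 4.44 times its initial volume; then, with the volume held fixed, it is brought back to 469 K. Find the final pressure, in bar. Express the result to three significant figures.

P₃ ≈ 0.876 bar

For a diatomic ideal gas γ = 7/5.
Adiabatic step (PV^γ = const): P₂ = 3.89×(1/4.44)^(7/5) = 0.4826 bar; T₂ = 469×(1/4.44)^(2/5) = 258.4 K.
Isochoric: P₃ = P₂(T₃/T₂) = 0.4826 × (469/258.4) = 0.8761 bar.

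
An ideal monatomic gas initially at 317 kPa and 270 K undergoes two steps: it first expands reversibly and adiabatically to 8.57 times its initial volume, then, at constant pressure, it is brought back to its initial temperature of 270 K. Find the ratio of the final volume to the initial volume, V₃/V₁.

For a monatomic ideal gas γ = 5/3.
Adiabatic step: V₂/V₁ = 8.57; T₂ = T₁·(1/8.57)^(2/3) = 64.47 K.
Isobaric step: V₃/V₂ = T₃/T₂ = 270/64.47.
V₃/V₁ = (V₂/V₁)(V₃/V₂) = 8.57 × (270/64.47) = 35.89.

V₃/V₁ ≈ 35.9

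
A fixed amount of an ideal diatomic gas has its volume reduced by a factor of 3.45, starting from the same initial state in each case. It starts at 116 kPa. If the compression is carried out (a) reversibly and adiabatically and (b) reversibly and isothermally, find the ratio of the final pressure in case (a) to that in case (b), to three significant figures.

For a diatomic ideal gas γ = 7/5.
Isothermal: P_b = P₁(V₁/V₂) = 116×3.45.
Adiabatic: P_a = P₁(V₁/V₂)^γ = 116×3.45^(7/5).
P_a/P_b = (V₁/V₂)^(γ−1) = 3.45^(2/5) = 1.641.

P_adiabatic / P_isothermal ≈ 1.64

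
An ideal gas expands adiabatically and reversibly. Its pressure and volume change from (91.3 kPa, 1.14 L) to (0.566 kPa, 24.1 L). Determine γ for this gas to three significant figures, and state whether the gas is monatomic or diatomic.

γ ≈ 1.67; monatomic

PV^γ = const ⇒ γ = ln(P₂/P₁) / ln(V₁/V₂).
γ = ln(0.566/91.3) / ln(1.14/24.1) = 1.666.
γ ≈ 1.67 is close to 5/3, so the gas is monatomic.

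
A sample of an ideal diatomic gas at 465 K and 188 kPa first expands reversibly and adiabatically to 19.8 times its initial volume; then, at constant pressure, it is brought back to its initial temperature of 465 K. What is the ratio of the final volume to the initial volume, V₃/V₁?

V₃/V₁ ≈ 65.4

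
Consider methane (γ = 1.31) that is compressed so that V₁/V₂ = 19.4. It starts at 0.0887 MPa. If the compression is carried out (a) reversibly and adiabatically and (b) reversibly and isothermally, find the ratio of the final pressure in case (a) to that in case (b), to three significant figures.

P_adiabatic / P_isothermal ≈ 2.51

Isothermal: P_b = P₁(V₁/V₂) = 0.0887×19.4.
Adiabatic: P_a = P₁(V₁/V₂)^γ = 0.0887×19.4^(1.31).
P_a/P_b = (V₁/V₂)^(γ−1) = 19.4^(0.31) = 2.507.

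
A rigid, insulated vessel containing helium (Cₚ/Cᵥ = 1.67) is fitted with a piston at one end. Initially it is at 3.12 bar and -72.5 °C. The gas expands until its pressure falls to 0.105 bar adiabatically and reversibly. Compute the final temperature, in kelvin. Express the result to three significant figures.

T₂ ≈ 51.5 K

Along an adiabat T P^((1−γ)/γ) is constant, so T₂ = T₁ (P₂/P₁)^((γ−1)/γ).
T₁ = -72.5 °C = 200.6 K.
T₂ = 200.6 × (0.105/3.12)^(0.401) = 51.46 K.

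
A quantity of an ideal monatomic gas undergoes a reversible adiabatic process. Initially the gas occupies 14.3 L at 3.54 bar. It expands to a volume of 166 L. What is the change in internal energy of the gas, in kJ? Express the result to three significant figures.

ΔU ≈ -6.11 kJ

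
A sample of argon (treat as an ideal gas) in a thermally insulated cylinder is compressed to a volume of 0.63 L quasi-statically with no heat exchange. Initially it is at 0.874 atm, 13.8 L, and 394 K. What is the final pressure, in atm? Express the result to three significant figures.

P₂ ≈ 150 atm

Since PV^γ is constant along a reversible adiabat, P₂ = P₁ (V₁/V₂)^γ.
γ = 5/3 for a monatomic ideal gas.
P₂ = 0.874 × (13.8/0.63)^(5/3) = 149.9 atm.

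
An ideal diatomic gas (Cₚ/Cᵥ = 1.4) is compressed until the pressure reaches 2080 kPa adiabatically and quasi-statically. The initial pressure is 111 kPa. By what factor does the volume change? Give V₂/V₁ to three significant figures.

V₂/V₁ ≈ 0.123

From PV^γ = const, V₂/V₁ = (P₁/P₂)^(1/γ).
V₂/V₁ = (111/2080)^(0.714) = 0.1233.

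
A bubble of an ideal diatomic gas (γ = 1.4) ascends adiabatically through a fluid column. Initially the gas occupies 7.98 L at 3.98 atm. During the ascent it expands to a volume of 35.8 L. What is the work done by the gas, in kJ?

P₂ = P₁(V₁/V₂)^γ = 3.98×(7.98/35.8)^(1.4) = 0.4867 atm.
For a reversible adiabat, W_by_gas = (P₁V₁ − P₂V₂)/(γ−1).
W_by = (403300×0.00798 − 49310×0.0358) / (0.4) = 3632 J.

W ≈ 3.63 kJ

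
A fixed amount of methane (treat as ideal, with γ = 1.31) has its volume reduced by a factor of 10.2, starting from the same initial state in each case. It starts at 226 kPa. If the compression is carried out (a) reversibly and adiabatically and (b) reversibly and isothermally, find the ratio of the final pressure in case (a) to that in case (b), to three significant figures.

P_adiabatic / P_isothermal ≈ 2.05

Isothermal: P_b = P₁(V₁/V₂) = 226×10.2.
Adiabatic: P_a = P₁(V₁/V₂)^γ = 226×10.2^(1.31).
P_a/P_b = (V₁/V₂)^(γ−1) = 10.2^(0.31) = 2.054.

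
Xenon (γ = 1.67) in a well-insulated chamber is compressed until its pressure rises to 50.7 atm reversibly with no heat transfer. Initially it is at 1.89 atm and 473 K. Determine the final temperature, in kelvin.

T₂ ≈ 1770 K

Along an adiabat T P^((1−γ)/γ) is constant, so T₂ = T₁ (P₂/P₁)^((γ−1)/γ).
T₂ = 473 × (50.7/1.89)^(0.401) = 1770 K.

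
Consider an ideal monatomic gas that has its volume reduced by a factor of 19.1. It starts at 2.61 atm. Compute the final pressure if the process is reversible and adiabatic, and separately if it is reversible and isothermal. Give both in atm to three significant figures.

For a monatomic ideal gas γ = 5/3.
Isothermal: P₂ = P₁(V₁/V₂) = 2.61×19.1 = 49.85 atm.
Adiabatic: P₂ = P₁(V₁/V₂)^γ = 2.61×19.1^(5/3) = 356.2 atm.

adiabatic: 356 atm; isothermal: 49.9 atm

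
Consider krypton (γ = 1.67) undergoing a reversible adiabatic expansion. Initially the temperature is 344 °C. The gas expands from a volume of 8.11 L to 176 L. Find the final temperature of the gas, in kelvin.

T₂ ≈ 78.5 K

For a reversible adiabat TV^(γ−1) is constant, so T₂ = T₁ (V₁/V₂)^(γ−1).
T₁ = 344 °C = 617.1 K.
T₂ = 617.1 × (8.11/176)^(0.67) = 78.51 K.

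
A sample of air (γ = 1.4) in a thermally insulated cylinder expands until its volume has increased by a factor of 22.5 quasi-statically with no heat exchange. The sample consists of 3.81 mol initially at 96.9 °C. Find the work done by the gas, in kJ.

Adiabatic: T₁V₁^(γ−1) = T₂V₂^(γ−1) ⇒ T₂ = T₁ (V₁/V₂)^(γ−1).
T₁ = 96.9 °C = 370 K.
T₂ = 370 × (1/22.5)^(0.4) = 106.5 K.
Q = 0, so ΔU = W_on_gas = nCᵥΔT with Cᵥ = R/(γ−1) = 20.79 J/(mol·K).
ΔU = 3.81 × 20.79 × (106.5 − 370) = -20870 J.
Work done by the gas = −ΔU = 20870 J.

W ≈ 20.9 kJ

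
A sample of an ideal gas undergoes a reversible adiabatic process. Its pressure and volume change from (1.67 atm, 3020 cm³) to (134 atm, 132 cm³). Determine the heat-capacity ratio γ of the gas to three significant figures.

γ ≈ 1.40

PV^γ = const ⇒ γ = ln(P₂/P₁) / ln(V₁/V₂).
γ = ln(134/1.67) / ln(3020/132) = 1.401.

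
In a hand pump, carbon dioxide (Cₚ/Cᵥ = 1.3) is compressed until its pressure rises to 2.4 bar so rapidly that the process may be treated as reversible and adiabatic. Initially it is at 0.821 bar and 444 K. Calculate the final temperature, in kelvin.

Adiabatic: T₂/T₁ = (P₂/P₁)^((γ−1)/γ).
T₂ = 444 × (2.4/0.821)^(0.231) = 568.7 K.

T₂ ≈ 569 K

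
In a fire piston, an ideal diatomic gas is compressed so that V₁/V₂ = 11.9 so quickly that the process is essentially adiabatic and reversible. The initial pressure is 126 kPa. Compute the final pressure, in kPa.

P₂ ≈ 4040 kPa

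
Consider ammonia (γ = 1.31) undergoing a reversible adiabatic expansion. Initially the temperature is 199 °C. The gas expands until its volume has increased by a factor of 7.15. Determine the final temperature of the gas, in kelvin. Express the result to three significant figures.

For a reversible adiabat TV^(γ−1) is constant, so T₂ = T₁ (V₁/V₂)^(γ−1).
T₁ = 199 °C = 472.1 K.
T₂ = 472.1 × (1/7.15)^(0.31) = 256.6 K.

T₂ ≈ 257 K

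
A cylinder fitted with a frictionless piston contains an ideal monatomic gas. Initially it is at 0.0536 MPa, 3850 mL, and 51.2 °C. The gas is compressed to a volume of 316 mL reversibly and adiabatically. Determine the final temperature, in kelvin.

T₂ ≈ 1720 K

For a reversible adiabat TV^(γ−1) is constant, so T₂ = T₁ (V₁/V₂)^(γ−1).
γ = 5/3 for a monatomic ideal gas.
T₁ = 51.2 °C = 324.3 K.
T₂ = 324.3 × (3850/316)^(2/3) = 1717 K.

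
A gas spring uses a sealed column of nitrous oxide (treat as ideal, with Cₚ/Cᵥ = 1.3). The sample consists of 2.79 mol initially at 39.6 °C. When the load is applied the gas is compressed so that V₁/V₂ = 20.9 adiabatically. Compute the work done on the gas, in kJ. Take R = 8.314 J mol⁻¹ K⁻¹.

W ≈ 36.0 kJ

Adiabatic: T₁V₁^(γ−1) = T₂V₂^(γ−1) ⇒ T₂ = T₁ (V₁/V₂)^(γ−1).
T₁ = 39.6 °C = 312.8 K.
T₂ = 312.8 × 20.9^(0.3) = 778.5 K.
Q = 0, so ΔU = W_on_gas = nCᵥΔT with Cᵥ = R/(γ−1) = 27.71 J/(mol·K).
ΔU = 2.79 × 27.71 × (778.5 − 312.8) = 36010 J.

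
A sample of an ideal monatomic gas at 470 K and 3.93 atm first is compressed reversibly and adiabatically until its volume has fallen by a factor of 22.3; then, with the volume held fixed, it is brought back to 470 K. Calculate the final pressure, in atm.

P₃ ≈ 87.6 atm

For a monatomic ideal gas γ = 5/3.
Adiabatic step (PV^γ = const): P₂ = 3.93×22.3^(5/3) = 694.3 atm; T₂ = 470×22.3^(2/3) = 3724 K.
Isochoric: P₃ = P₂(T₃/T₂) = 694.3 × (470/3724) = 87.64 atm.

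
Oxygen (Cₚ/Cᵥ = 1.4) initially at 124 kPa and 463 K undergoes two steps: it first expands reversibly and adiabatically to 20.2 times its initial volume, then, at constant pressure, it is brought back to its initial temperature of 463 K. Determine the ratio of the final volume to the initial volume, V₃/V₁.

Adiabatic step: V₂/V₁ = 20.2; T₂ = T₁·(1/20.2)^(0.4) = 139.1 K.
Isobaric step: V₃/V₂ = T₃/T₂ = 463/139.1.
V₃/V₁ = (V₂/V₁)(V₃/V₂) = 20.2 × (463/139.1) = 67.22.

V₃/V₁ ≈ 67.2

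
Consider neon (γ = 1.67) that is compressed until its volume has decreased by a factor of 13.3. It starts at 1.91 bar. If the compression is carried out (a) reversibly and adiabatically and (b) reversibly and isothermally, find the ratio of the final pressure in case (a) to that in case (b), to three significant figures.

Isothermal: P_b = P₁(V₁/V₂) = 1.91×13.3.
Adiabatic: P_a = P₁(V₁/V₂)^γ = 1.91×13.3^(1.67).
P_a/P_b = (V₁/V₂)^(γ−1) = 13.3^(0.67) = 5.662.

P_adiabatic / P_isothermal ≈ 5.66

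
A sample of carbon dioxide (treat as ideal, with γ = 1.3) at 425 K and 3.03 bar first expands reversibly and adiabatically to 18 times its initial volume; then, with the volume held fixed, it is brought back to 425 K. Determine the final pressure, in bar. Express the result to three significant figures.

P₃ ≈ 0.168 bar

Adiabatic step (PV^γ = const): P₂ = 3.03×(1/18)^(1.3) = 0.07073 bar; T₂ = 425×(1/18)^(0.3) = 178.6 K.
Isochoric: P₃ = P₂(T₃/T₂) = 0.07073 × (425/178.6) = 0.1683 bar.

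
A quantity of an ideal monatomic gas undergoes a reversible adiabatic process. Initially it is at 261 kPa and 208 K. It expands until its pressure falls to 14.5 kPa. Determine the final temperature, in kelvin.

Along an adiabat T P^((1−γ)/γ) is constant, so T₂ = T₁ (P₂/P₁)^((γ−1)/γ).
For a monatomic ideal gas γ = 5/3, so (γ−1)/γ = 2/5.
T₂ = 208 × (14.5/261)^(2/5) = 65.46 K.

T₂ ≈ 65.5 K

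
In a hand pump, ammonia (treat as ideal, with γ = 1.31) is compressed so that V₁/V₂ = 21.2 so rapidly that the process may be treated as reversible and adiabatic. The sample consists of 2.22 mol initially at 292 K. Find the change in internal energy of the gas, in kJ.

ΔU ≈ 27.4 kJ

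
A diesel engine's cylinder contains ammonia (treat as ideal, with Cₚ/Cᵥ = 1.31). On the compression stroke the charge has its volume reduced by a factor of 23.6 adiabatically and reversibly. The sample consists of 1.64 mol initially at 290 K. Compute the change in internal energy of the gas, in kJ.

Adiabatic: T₁V₁^(γ−1) = T₂V₂^(γ−1) ⇒ T₂ = T₁ (V₁/V₂)^(γ−1).
T₂ = 290 × 23.6^(0.31) = 772.7 K.
Q = 0, so ΔU = W_on_gas = nCᵥΔT with Cᵥ = R/(γ−1) = 26.82 J/(mol·K).
ΔU = 1.64 × 26.82 × (772.7 − 290) = 21230 J.

ΔU ≈ 21.2 kJ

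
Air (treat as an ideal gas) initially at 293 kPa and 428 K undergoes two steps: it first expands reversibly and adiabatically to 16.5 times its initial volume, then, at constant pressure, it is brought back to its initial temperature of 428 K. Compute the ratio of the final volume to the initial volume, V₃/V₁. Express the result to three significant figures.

V₃/V₁ ≈ 50.6

For a diatomic ideal gas γ = 7/5.
Adiabatic step: V₂/V₁ = 16.5; T₂ = T₁·(1/16.5)^(2/5) = 139.5 K.
Isobaric step: V₃/V₂ = T₃/T₂ = 428/139.5.
V₃/V₁ = (V₂/V₁)(V₃/V₂) = 16.5 × (428/139.5) = 50.64.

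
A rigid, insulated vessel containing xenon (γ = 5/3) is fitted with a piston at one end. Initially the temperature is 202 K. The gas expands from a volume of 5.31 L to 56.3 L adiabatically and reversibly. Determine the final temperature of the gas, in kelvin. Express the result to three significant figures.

T₂ ≈ 41.9 K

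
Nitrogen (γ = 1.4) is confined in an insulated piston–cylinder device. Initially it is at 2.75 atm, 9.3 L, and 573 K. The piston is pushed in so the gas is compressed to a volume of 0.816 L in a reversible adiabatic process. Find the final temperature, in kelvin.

T₂ ≈ 1520 K

For a reversible adiabat TV^(γ−1) is constant, so T₂ = T₁ (V₁/V₂)^(γ−1).
T₂ = 573 × (9.3/0.816)^(0.4) = 1517 K.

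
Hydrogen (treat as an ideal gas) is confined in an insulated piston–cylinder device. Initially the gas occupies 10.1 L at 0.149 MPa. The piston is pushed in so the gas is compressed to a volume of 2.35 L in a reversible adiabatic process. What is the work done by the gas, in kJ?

γ = 7/5 for a diatomic ideal gas.
P₂ = P₁(V₁/V₂)^γ = 0.149×(10.1/2.35)^(7/5) = 1.147 MPa.
For a reversible adiabat, W_by_gas = (P₁V₁ − P₂V₂)/(γ−1).
W_by = (149000×0.0101 − 1.147×10^6×0.00235) / (2/5) = -2979 J.

W ≈ -2.98 kJ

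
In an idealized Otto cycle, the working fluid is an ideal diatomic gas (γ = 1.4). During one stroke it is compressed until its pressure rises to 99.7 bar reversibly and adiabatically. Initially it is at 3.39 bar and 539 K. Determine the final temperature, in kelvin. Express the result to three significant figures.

T₂ ≈ 1420 K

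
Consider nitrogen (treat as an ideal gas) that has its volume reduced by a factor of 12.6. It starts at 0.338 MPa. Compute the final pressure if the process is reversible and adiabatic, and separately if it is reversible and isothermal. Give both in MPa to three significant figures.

adiabatic: 11.7 MPa; isothermal: 4.26 MPa

For a diatomic ideal gas γ = 7/5.
Isothermal: P₂ = P₁(V₁/V₂) = 0.338×12.6 = 4.259 MPa.
Adiabatic: P₂ = P₁(V₁/V₂)^γ = 0.338×12.6^(7/5) = 11.73 MPa.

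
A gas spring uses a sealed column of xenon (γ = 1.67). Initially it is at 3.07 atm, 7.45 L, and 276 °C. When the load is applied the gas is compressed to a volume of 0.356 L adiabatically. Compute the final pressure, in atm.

P₂ ≈ 493 atm

Since PV^γ is constant along a reversible adiabat, P₂ = P₁ (V₁/V₂)^γ.
P₂ = 3.07 × (7.45/0.356)^(1.67) = 492.9 atm.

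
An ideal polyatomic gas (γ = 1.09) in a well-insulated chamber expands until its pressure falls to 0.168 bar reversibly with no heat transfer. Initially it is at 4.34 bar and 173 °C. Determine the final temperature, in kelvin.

T₂ ≈ 341 K

Along an adiabat T P^((1−γ)/γ) is constant, so T₂ = T₁ (P₂/P₁)^((γ−1)/γ).
T₁ = 173 °C = 446.1 K.
T₂ = 446.1 × (0.168/4.34)^(0.0826) = 341.1 K.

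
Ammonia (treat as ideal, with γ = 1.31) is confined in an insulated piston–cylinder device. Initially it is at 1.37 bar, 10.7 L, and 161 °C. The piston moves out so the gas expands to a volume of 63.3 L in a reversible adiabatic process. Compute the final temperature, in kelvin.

For a reversible adiabat TV^(γ−1) is constant, so T₂ = T₁ (V₁/V₂)^(γ−1).
T₁ = 161 °C = 434.1 K.
T₂ = 434.1 × (10.7/63.3)^(0.31) = 250.2 K.

T₂ ≈ 250 K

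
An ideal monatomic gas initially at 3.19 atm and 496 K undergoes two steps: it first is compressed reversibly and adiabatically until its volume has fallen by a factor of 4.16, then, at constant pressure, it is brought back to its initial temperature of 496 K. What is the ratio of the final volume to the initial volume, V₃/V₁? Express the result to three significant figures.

V₃/V₁ ≈ 0.0929

For a monatomic ideal gas γ = 5/3.
Adiabatic step: V₂/V₁ = 0.2404; T₂ = T₁·4.16^(2/3) = 1283 K.
Isobaric step: V₃/V₂ = T₃/T₂ = 496/1283.
V₃/V₁ = (V₂/V₁)(V₃/V₂) = 0.2404 × (496/1283) = 0.09293.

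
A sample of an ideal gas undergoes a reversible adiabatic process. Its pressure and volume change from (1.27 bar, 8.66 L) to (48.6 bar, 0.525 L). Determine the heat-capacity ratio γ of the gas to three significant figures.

PV^γ = const ⇒ γ = ln(P₂/P₁) / ln(V₁/V₂).
γ = ln(48.6/1.27) / ln(8.66/0.525) = 1.3.

γ ≈ 1.30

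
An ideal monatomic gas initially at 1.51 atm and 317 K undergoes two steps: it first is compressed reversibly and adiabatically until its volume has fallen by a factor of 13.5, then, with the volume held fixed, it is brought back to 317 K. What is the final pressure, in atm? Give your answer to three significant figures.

P₃ ≈ 20.4 atm

For a monatomic ideal gas γ = 5/3.
Adiabatic step (PV^γ = const): P₂ = 1.51×13.5^(5/3) = 115.6 atm; T₂ = 317×13.5^(2/3) = 1797 K.
Isochoric: P₃ = P₂(T₃/T₂) = 115.6 × (317/1797) = 20.39 atm.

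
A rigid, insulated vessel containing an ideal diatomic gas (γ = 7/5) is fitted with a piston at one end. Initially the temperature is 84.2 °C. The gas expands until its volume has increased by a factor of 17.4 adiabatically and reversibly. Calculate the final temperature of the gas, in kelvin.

T₂ ≈ 114 K

Adiabatic: T₁V₁^(γ−1) = T₂V₂^(γ−1) ⇒ T₂ = T₁ (V₁/V₂)^(γ−1).
T₁ = 84.2 °C = 357.3 K.
T₂ = 357.3 × (1/17.4)^(2/5) = 114 K.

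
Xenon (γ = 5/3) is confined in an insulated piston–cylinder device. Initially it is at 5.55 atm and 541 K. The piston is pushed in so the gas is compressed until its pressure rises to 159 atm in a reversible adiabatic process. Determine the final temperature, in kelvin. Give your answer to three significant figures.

Along an adiabat T P^((1−γ)/γ) is constant, so T₂ = T₁ (P₂/P₁)^((γ−1)/γ).
T₂ = 541 × (159/5.55)^(2/5) = 2070 K.

T₂ ≈ 2070 K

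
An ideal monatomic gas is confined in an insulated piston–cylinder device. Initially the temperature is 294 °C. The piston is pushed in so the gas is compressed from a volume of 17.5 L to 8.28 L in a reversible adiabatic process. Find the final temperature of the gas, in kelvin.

For a reversible adiabat TV^(γ−1) is constant, so T₂ = T₁ (V₁/V₂)^(γ−1).
For a monatomic ideal gas γ = 5/3, so γ−1 = 2/3.
T₁ = 294 °C = 567.1 K.
T₂ = 567.1 × (17.5/8.28)^(2/3) = 934 K.

T₂ ≈ 934 K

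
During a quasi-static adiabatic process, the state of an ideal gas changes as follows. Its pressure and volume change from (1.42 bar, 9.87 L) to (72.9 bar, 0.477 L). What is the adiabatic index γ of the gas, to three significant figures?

γ ≈ 1.30

PV^γ = const ⇒ γ = ln(P₂/P₁) / ln(V₁/V₂).
γ = ln(72.9/1.42) / ln(9.87/0.477) = 1.3.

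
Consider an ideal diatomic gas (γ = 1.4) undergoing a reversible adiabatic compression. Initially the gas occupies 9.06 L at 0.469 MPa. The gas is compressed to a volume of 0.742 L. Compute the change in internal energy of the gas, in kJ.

P₂ = P₁(V₁/V₂)^γ = 0.469×(9.06/0.742)^(1.4) = 15.58 MPa.
For a reversible adiabat, W_by_gas = (P₁V₁ − P₂V₂)/(γ−1).
W_by = (469000×0.00906 − 1.558×10^7×0.000742) / (0.4) = -18280 J.
Q = 0 ⇒ ΔU = −W_by = 18280 J.

ΔU ≈ 18.3 kJ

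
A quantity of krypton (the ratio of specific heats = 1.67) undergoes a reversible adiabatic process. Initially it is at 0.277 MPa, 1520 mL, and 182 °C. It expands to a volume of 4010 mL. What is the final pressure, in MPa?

Adiabatic: P₁V₁^γ = P₂V₂^γ ⇒ P₂ = P₁ (V₁/V₂)^γ.
P₂ = 0.277 × (1520/4010)^(1.67) = 0.05482 MPa.

P₂ ≈ 0.0548 MPa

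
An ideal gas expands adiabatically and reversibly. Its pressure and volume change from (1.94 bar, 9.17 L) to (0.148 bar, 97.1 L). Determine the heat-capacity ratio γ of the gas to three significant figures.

γ ≈ 1.09

PV^γ = const ⇒ γ = ln(P₂/P₁) / ln(V₁/V₂).
γ = ln(0.148/1.94) / ln(9.17/97.1) = 1.09.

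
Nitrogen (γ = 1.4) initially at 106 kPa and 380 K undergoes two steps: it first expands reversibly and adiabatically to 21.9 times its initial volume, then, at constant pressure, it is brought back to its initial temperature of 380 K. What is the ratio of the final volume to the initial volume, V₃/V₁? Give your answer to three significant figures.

Adiabatic step: V₂/V₁ = 21.9; T₂ = T₁·(1/21.9)^(0.4) = 110.6 K.
Isobaric step: V₃/V₂ = T₃/T₂ = 380/110.6.
V₃/V₁ = (V₂/V₁)(V₃/V₂) = 21.9 × (380/110.6) = 75.27.

V₃/V₁ ≈ 75.3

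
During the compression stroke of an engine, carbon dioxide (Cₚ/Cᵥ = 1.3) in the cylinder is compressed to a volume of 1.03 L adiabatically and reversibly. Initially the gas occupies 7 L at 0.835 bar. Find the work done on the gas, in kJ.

P₂ = P₁(V₁/V₂)^γ = 0.835×(7/1.03)^(1.3) = 10.08 bar.
For a reversible adiabat, W_by_gas = (P₁V₁ − P₂V₂)/(γ−1).
W_by = (83500×0.007 − 1.008×10^6×0.00103) / (0.3) = -1514 J.
W_on_gas = −W_by = 1514 J.

W ≈ 1.51 kJ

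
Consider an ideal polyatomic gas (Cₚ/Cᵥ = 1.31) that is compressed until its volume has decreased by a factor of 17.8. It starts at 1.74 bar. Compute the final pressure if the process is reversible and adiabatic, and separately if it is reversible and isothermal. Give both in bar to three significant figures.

adiabatic: 75.6 bar; isothermal: 31.0 bar

Isothermal: P₂ = P₁(V₁/V₂) = 1.74×17.8 = 30.97 bar.
Adiabatic: P₂ = P₁(V₁/V₂)^γ = 1.74×17.8^(1.31) = 75.61 bar.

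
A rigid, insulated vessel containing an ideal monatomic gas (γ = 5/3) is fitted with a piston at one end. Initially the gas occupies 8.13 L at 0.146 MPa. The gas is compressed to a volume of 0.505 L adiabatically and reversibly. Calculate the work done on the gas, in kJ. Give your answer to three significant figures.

W ≈ 9.57 kJ

P₂ = P₁(V₁/V₂)^γ = 0.146×(8.13/0.505)^(5/3) = 14.99 MPa.
For a reversible adiabat, W_by_gas = (P₁V₁ − P₂V₂)/(γ−1).
W_by = (146000×0.00813 − 1.499×10^7×0.000505) / (2/3) = -9571 J.
W_on_gas = −W_by = 9571 J.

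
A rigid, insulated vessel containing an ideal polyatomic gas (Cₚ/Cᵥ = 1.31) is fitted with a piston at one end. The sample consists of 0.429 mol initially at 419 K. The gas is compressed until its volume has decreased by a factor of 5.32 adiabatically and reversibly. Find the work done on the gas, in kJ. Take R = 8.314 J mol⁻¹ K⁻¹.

W ≈ 3.27 kJ

Adiabatic: T₁V₁^(γ−1) = T₂V₂^(γ−1) ⇒ T₂ = T₁ (V₁/V₂)^(γ−1).
T₂ = 419 × 5.32^(0.31) = 703.5 K.
Q = 0, so ΔU = W_on_gas = nCᵥΔT with Cᵥ = R/(γ−1) = 26.82 J/(mol·K).
ΔU = 0.429 × 26.82 × (703.5 − 419) = 3273 J.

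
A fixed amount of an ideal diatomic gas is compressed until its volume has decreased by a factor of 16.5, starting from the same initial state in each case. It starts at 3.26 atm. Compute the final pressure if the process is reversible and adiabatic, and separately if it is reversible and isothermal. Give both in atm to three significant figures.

adiabatic: 165 atm; isothermal: 53.8 atm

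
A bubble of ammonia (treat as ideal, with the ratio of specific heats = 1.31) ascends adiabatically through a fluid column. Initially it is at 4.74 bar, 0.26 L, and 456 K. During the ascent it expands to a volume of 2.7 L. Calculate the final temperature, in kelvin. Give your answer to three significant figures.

Adiabatic: T₁V₁^(γ−1) = T₂V₂^(γ−1) ⇒ T₂ = T₁ (V₁/V₂)^(γ−1).
T₂ = 456 × (0.26/2.7)^(0.31) = 220.7 K.

T₂ ≈ 221 K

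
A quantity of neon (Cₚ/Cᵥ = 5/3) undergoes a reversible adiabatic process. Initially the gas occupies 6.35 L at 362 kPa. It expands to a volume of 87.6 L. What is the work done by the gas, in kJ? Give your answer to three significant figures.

P₂ = P₁(V₁/V₂)^γ = 362×(6.35/87.6)^(5/3) = 4.562 kPa.
For a reversible adiabat, W_by_gas = (P₁V₁ − P₂V₂)/(γ−1).
W_by = (362000×0.00635 − 4562×0.0876) / (2/3) = 2849 J.

W ≈ 2.85 kJ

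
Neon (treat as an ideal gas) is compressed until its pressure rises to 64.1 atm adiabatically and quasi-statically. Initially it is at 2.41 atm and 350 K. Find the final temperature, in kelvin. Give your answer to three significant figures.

T₂ ≈ 1300 K

Adiabatic: T₂/T₁ = (P₂/P₁)^((γ−1)/γ).
For a monatomic ideal gas γ = 5/3, so (γ−1)/γ = 2/5.
T₂ = 350 × (64.1/2.41)^(2/5) = 1300 K.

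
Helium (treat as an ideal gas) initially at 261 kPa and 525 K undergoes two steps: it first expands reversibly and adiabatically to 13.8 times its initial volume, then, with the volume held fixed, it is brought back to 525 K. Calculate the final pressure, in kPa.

P₃ ≈ 18.9 kPa

For a monatomic ideal gas γ = 5/3.
Adiabatic step (PV^γ = const): P₂ = 261×(1/13.8)^(5/3) = 3.287 kPa; T₂ = 525×(1/13.8)^(2/3) = 91.25 K.
Isochoric: P₃ = P₂(T₃/T₂) = 3.287 × (525/91.25) = 18.91 kPa.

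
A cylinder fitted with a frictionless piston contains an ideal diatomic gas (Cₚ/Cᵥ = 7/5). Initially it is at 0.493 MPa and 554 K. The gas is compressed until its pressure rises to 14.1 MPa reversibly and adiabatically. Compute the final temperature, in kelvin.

Adiabatic: T₂/T₁ = (P₂/P₁)^((γ−1)/γ).
T₂ = 554 × (14.1/0.493)^(2/7) = 1444 K.

T₂ ≈ 1440 K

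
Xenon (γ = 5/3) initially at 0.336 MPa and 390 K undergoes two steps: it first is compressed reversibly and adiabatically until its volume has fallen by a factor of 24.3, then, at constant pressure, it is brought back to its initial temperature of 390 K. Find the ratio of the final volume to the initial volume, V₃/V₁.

Adiabatic step: V₂/V₁ = 0.04115; T₂ = T₁·24.3^(2/3) = 3272 K.
Isobaric step: V₃/V₂ = T₃/T₂ = 390/3272.
V₃/V₁ = (V₂/V₁)(V₃/V₂) = 0.04115 × (390/3272) = 0.004905.

V₃/V₁ ≈ 0.00491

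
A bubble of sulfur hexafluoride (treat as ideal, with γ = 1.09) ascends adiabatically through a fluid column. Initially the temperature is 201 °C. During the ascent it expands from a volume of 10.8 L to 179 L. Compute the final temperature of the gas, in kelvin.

T₂ ≈ 368 K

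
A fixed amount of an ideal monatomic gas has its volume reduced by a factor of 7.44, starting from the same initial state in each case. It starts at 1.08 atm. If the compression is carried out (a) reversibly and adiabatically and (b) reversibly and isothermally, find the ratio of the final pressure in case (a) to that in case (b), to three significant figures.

P_adiabatic / P_isothermal ≈ 3.81

For a monatomic ideal gas γ = 5/3.
Isothermal: P_b = P₁(V₁/V₂) = 1.08×7.44.
Adiabatic: P_a = P₁(V₁/V₂)^γ = 1.08×7.44^(5/3).
P_a/P_b = (V₁/V₂)^(γ−1) = 7.44^(2/3) = 3.811.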